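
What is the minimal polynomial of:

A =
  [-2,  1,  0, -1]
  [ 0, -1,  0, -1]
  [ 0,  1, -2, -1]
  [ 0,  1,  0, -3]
x^2 + 4*x + 4

The characteristic polynomial is χ_A(x) = (x + 2)^4, so the eigenvalues are known. The minimal polynomial is
  m_A(x) = Π_λ (x − λ)^{k_λ}
where k_λ is the size of the *largest* Jordan block for λ (equivalently, the smallest k with (A − λI)^k v = 0 for every generalised eigenvector v of λ).

  λ = -2: largest Jordan block has size 2, contributing (x + 2)^2

So m_A(x) = (x + 2)^2 = x^2 + 4*x + 4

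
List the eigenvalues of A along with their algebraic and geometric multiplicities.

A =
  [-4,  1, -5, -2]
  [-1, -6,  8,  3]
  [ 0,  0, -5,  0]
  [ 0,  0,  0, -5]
λ = -5: alg = 4, geom = 2

Step 1 — factor the characteristic polynomial to read off the algebraic multiplicities:
  χ_A(x) = (x + 5)^4

Step 2 — compute geometric multiplicities via the rank-nullity identity g(λ) = n − rank(A − λI):
  rank(A − (-5)·I) = 2, so dim ker(A − (-5)·I) = n − 2 = 2

Summary:
  λ = -5: algebraic multiplicity = 4, geometric multiplicity = 2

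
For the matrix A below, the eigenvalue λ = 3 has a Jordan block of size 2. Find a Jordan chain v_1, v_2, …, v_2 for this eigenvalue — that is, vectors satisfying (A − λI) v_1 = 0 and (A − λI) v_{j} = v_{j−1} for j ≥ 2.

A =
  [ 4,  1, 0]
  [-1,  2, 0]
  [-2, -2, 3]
A Jordan chain for λ = 3 of length 2:
v_1 = (1, -1, -2)ᵀ
v_2 = (1, 0, 0)ᵀ

Let N = A − (3)·I. We want v_2 with N^2 v_2 = 0 but N^1 v_2 ≠ 0; then v_{j-1} := N · v_j for j = 2, …, 2.

Pick v_2 = (1, 0, 0)ᵀ.
Then v_1 = N · v_2 = (1, -1, -2)ᵀ.

Sanity check: (A − (3)·I) v_1 = (0, 0, 0)ᵀ = 0. ✓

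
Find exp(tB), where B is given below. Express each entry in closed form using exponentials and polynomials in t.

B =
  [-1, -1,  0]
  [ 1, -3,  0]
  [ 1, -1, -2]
e^{tB} =
  [t*exp(-2*t) + exp(-2*t), -t*exp(-2*t), 0]
  [t*exp(-2*t), -t*exp(-2*t) + exp(-2*t), 0]
  [t*exp(-2*t), -t*exp(-2*t), exp(-2*t)]

Strategy: write B = P · J · P⁻¹ where J is a Jordan canonical form, so e^{tB} = P · e^{tJ} · P⁻¹, and e^{tJ} can be computed block-by-block.

B has Jordan form
J =
  [-2,  1,  0]
  [ 0, -2,  0]
  [ 0,  0, -2]
(up to reordering of blocks).

Per-block formulas:
  For a 1×1 block at λ = -2: exp(t · [-2]) = [e^(-2t)].
  For a 2×2 Jordan block J_2(-2): exp(t · J_2(-2)) = e^(-2t)·(I + t·N), where N is the 2×2 nilpotent shift.

After assembling e^{tJ} and conjugating by P, we get:

e^{tB} =
  [t*exp(-2*t) + exp(-2*t), -t*exp(-2*t), 0]
  [t*exp(-2*t), -t*exp(-2*t) + exp(-2*t), 0]
  [t*exp(-2*t), -t*exp(-2*t), exp(-2*t)]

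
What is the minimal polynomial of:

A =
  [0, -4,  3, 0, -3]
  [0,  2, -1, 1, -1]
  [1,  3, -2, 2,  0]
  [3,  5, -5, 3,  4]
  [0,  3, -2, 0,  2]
x^3 - 3*x^2 + 3*x - 1

The characteristic polynomial is χ_A(x) = (x - 1)^5, so the eigenvalues are known. The minimal polynomial is
  m_A(x) = Π_λ (x − λ)^{k_λ}
where k_λ is the size of the *largest* Jordan block for λ (equivalently, the smallest k with (A − λI)^k v = 0 for every generalised eigenvector v of λ).

  λ = 1: largest Jordan block has size 3, contributing (x − 1)^3

So m_A(x) = (x - 1)^3 = x^3 - 3*x^2 + 3*x - 1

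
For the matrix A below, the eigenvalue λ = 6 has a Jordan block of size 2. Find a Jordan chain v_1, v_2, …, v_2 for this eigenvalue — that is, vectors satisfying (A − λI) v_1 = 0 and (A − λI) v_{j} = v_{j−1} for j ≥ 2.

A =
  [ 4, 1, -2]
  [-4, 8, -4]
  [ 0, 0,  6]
A Jordan chain for λ = 6 of length 2:
v_1 = (-2, -4, 0)ᵀ
v_2 = (1, 0, 0)ᵀ

Let N = A − (6)·I. We want v_2 with N^2 v_2 = 0 but N^1 v_2 ≠ 0; then v_{j-1} := N · v_j for j = 2, …, 2.

Pick v_2 = (1, 0, 0)ᵀ.
Then v_1 = N · v_2 = (-2, -4, 0)ᵀ.

Sanity check: (A − (6)·I) v_1 = (0, 0, 0)ᵀ = 0. ✓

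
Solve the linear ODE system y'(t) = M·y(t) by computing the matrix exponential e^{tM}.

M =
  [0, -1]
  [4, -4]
e^{tM} =
  [2*t*exp(-2*t) + exp(-2*t), -t*exp(-2*t)]
  [4*t*exp(-2*t), -2*t*exp(-2*t) + exp(-2*t)]

Strategy: write M = P · J · P⁻¹ where J is a Jordan canonical form, so e^{tM} = P · e^{tJ} · P⁻¹, and e^{tJ} can be computed block-by-block.

M has Jordan form
J =
  [-2,  1]
  [ 0, -2]
(up to reordering of blocks).

Per-block formulas:
  For a 2×2 Jordan block J_2(-2): exp(t · J_2(-2)) = e^(-2t)·(I + t·N), where N is the 2×2 nilpotent shift.

After assembling e^{tJ} and conjugating by P, we get:

e^{tM} =
  [2*t*exp(-2*t) + exp(-2*t), -t*exp(-2*t)]
  [4*t*exp(-2*t), -2*t*exp(-2*t) + exp(-2*t)]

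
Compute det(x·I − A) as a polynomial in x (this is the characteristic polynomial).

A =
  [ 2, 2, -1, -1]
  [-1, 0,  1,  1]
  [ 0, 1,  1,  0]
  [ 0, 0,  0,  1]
x^4 - 4*x^3 + 6*x^2 - 4*x + 1

Expanding det(x·I − A) (e.g. by cofactor expansion or by noting that A is similar to its Jordan form J, which has the same characteristic polynomial as A) gives
  χ_A(x) = x^4 - 4*x^3 + 6*x^2 - 4*x + 1
which factors as (x - 1)^4. The eigenvalues (with algebraic multiplicities) are λ = 1 with multiplicity 4.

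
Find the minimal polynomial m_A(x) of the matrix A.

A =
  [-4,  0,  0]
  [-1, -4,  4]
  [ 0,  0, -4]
x^2 + 8*x + 16

The characteristic polynomial is χ_A(x) = (x + 4)^3, so the eigenvalues are known. The minimal polynomial is
  m_A(x) = Π_λ (x − λ)^{k_λ}
where k_λ is the size of the *largest* Jordan block for λ (equivalently, the smallest k with (A − λI)^k v = 0 for every generalised eigenvector v of λ).

  λ = -4: largest Jordan block has size 2, contributing (x + 4)^2

So m_A(x) = (x + 4)^2 = x^2 + 8*x + 16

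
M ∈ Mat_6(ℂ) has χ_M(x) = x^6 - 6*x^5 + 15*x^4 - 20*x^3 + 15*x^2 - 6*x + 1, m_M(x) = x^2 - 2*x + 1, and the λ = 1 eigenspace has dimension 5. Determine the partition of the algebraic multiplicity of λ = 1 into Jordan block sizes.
Block sizes for λ = 1: [2, 1, 1, 1, 1]

Step 1 — from the characteristic polynomial, algebraic multiplicity of λ = 1 is 6. From dim ker(M − (1)·I) = 5, there are exactly 5 Jordan blocks for λ = 1.
Step 2 — from the minimal polynomial, the factor (x − 1)^2 tells us the largest block for λ = 1 has size 2.
Step 3 — with total size 6, 5 blocks, and largest block 2, the block sizes (in nonincreasing order) are [2, 1, 1, 1, 1].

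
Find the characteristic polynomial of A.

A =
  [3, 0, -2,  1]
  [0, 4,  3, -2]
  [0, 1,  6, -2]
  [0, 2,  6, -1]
x^4 - 12*x^3 + 54*x^2 - 108*x + 81

Expanding det(x·I − A) (e.g. by cofactor expansion or by noting that A is similar to its Jordan form J, which has the same characteristic polynomial as A) gives
  χ_A(x) = x^4 - 12*x^3 + 54*x^2 - 108*x + 81
which factors as (x - 3)^4. The eigenvalues (with algebraic multiplicities) are λ = 3 with multiplicity 4.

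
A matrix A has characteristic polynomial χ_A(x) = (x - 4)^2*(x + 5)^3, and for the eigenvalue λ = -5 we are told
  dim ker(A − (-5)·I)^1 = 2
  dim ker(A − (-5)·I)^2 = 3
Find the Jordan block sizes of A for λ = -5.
Block sizes for λ = -5: [2, 1]

From the dimensions of kernels of powers, the number of Jordan blocks of size at least j is d_j − d_{j−1} where d_j = dim ker(N^j) (with d_0 = 0). Computing the differences gives [2, 1].
The number of blocks of size exactly k is (#blocks of size ≥ k) − (#blocks of size ≥ k + 1), so the partition is: 1 block(s) of size 1, 1 block(s) of size 2.
In nonincreasing order the block sizes are [2, 1].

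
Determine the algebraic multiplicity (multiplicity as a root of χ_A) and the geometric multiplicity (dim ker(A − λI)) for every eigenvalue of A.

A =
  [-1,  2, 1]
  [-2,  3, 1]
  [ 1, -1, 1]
λ = 1: alg = 3, geom = 1

Step 1 — factor the characteristic polynomial to read off the algebraic multiplicities:
  χ_A(x) = (x - 1)^3

Step 2 — compute geometric multiplicities via the rank-nullity identity g(λ) = n − rank(A − λI):
  rank(A − (1)·I) = 2, so dim ker(A − (1)·I) = n − 2 = 1

Summary:
  λ = 1: algebraic multiplicity = 3, geometric multiplicity = 1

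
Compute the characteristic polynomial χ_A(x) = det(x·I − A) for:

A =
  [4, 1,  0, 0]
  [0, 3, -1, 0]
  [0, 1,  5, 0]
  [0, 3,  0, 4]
x^4 - 16*x^3 + 96*x^2 - 256*x + 256

Expanding det(x·I − A) (e.g. by cofactor expansion or by noting that A is similar to its Jordan form J, which has the same characteristic polynomial as A) gives
  χ_A(x) = x^4 - 16*x^3 + 96*x^2 - 256*x + 256
which factors as (x - 4)^4. The eigenvalues (with algebraic multiplicities) are λ = 4 with multiplicity 4.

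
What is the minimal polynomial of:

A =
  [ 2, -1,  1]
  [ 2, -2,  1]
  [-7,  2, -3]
x^3 + 3*x^2 + 3*x + 1

The characteristic polynomial is χ_A(x) = (x + 1)^3, so the eigenvalues are known. The minimal polynomial is
  m_A(x) = Π_λ (x − λ)^{k_λ}
where k_λ is the size of the *largest* Jordan block for λ (equivalently, the smallest k with (A − λI)^k v = 0 for every generalised eigenvector v of λ).

  λ = -1: largest Jordan block has size 3, contributing (x + 1)^3

So m_A(x) = (x + 1)^3 = x^3 + 3*x^2 + 3*x + 1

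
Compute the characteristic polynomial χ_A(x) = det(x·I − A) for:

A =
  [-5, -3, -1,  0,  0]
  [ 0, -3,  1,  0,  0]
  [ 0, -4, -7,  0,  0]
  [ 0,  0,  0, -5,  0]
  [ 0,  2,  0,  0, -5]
x^5 + 25*x^4 + 250*x^3 + 1250*x^2 + 3125*x + 3125

Expanding det(x·I − A) (e.g. by cofactor expansion or by noting that A is similar to its Jordan form J, which has the same characteristic polynomial as A) gives
  χ_A(x) = x^5 + 25*x^4 + 250*x^3 + 1250*x^2 + 3125*x + 3125
which factors as (x + 5)^5. The eigenvalues (with algebraic multiplicities) are λ = -5 with multiplicity 5.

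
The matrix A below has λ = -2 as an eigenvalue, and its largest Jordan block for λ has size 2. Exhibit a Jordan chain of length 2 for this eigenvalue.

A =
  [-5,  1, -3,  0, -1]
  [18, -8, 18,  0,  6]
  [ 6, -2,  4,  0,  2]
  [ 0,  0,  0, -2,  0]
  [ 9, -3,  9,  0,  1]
A Jordan chain for λ = -2 of length 2:
v_1 = (-3, 18, 6, 0, 9)ᵀ
v_2 = (1, 0, 0, 0, 0)ᵀ

Let N = A − (-2)·I. We want v_2 with N^2 v_2 = 0 but N^1 v_2 ≠ 0; then v_{j-1} := N · v_j for j = 2, …, 2.

Pick v_2 = (1, 0, 0, 0, 0)ᵀ.
Then v_1 = N · v_2 = (-3, 18, 6, 0, 9)ᵀ.

Sanity check: (A − (-2)·I) v_1 = (0, 0, 0, 0, 0)ᵀ = 0. ✓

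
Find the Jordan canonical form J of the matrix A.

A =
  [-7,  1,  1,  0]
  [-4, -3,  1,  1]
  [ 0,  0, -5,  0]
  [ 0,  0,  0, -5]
J_3(-5) ⊕ J_1(-5)

The characteristic polynomial is
  det(x·I − A) = x^4 + 20*x^3 + 150*x^2 + 500*x + 625 = (x + 5)^4

Eigenvalues and multiplicities (the geometric multiplicity of λ is n − rank(A − λI), which equals the number of Jordan blocks for λ):
  λ = -5: algebraic multiplicity = 4, geometric multiplicity = 2

Determining the block sizes for each eigenvalue:
  λ = -5: with am = 4 and gm = 2, the partition is not yet determined (e.g. several partitions of 4 into 2 parts exist). Let N = A − (-5)·I. Computing rank(N^1) = 2, rank(N^2) = 1, rank(N^3) = 0; the number of blocks of size ≥ j is rank(N^{j−1}) − rank(N^j), giving [2, 1, 1]. So we have 1 block(s) of size 3, 1 block(s) of size 1 → block sizes [3, 1]

Assembling the blocks gives a Jordan form
J =
  [-5,  1,  0,  0]
  [ 0, -5,  1,  0]
  [ 0,  0, -5,  0]
  [ 0,  0,  0, -5]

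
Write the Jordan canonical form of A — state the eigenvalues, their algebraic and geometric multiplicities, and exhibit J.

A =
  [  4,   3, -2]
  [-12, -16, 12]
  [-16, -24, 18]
J_2(2) ⊕ J_1(2)

The characteristic polynomial is
  det(x·I − A) = x^3 - 6*x^2 + 12*x - 8 = (x - 2)^3

Eigenvalues and multiplicities (the geometric multiplicity of λ is n − rank(A − λI), which equals the number of Jordan blocks for λ):
  λ = 2: algebraic multiplicity = 3, geometric multiplicity = 2

Determining the block sizes for each eigenvalue:
  λ = 2: 2 blocks summing to 3 forces exactly one block of size 2 and the rest size 1 → block sizes [2, 1]

Assembling the blocks gives a Jordan form
J =
  [2, 1, 0]
  [0, 2, 0]
  [0, 0, 2]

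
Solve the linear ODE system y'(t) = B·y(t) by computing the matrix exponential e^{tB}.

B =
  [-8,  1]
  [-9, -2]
e^{tB} =
  [-3*t*exp(-5*t) + exp(-5*t), t*exp(-5*t)]
  [-9*t*exp(-5*t), 3*t*exp(-5*t) + exp(-5*t)]

Strategy: write B = P · J · P⁻¹ where J is a Jordan canonical form, so e^{tB} = P · e^{tJ} · P⁻¹, and e^{tJ} can be computed block-by-block.

B has Jordan form
J =
  [-5,  1]
  [ 0, -5]
(up to reordering of blocks).

Per-block formulas:
  For a 2×2 Jordan block J_2(-5): exp(t · J_2(-5)) = e^(-5t)·(I + t·N), where N is the 2×2 nilpotent shift.

After assembling e^{tJ} and conjugating by P, we get:

e^{tB} =
  [-3*t*exp(-5*t) + exp(-5*t), t*exp(-5*t)]
  [-9*t*exp(-5*t), 3*t*exp(-5*t) + exp(-5*t)]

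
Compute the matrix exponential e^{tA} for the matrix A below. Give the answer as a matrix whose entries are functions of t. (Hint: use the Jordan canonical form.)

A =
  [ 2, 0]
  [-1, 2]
e^{tA} =
  [exp(2*t), 0]
  [-t*exp(2*t), exp(2*t)]

Strategy: write A = P · J · P⁻¹ where J is a Jordan canonical form, so e^{tA} = P · e^{tJ} · P⁻¹, and e^{tJ} can be computed block-by-block.

A has Jordan form
J =
  [2, 1]
  [0, 2]
(up to reordering of blocks).

Per-block formulas:
  For a 2×2 Jordan block J_2(2): exp(t · J_2(2)) = e^(2t)·(I + t·N), where N is the 2×2 nilpotent shift.

After assembling e^{tJ} and conjugating by P, we get:

e^{tA} =
  [exp(2*t), 0]
  [-t*exp(2*t), exp(2*t)]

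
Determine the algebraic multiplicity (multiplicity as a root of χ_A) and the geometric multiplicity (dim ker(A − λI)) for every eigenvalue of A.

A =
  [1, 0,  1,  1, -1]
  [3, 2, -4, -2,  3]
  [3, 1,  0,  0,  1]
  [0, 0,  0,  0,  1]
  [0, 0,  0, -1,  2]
λ = 1: alg = 5, geom = 2

Step 1 — factor the characteristic polynomial to read off the algebraic multiplicities:
  χ_A(x) = (x - 1)^5

Step 2 — compute geometric multiplicities via the rank-nullity identity g(λ) = n − rank(A − λI):
  rank(A − (1)·I) = 3, so dim ker(A − (1)·I) = n − 3 = 2

Summary:
  λ = 1: algebraic multiplicity = 5, geometric multiplicity = 2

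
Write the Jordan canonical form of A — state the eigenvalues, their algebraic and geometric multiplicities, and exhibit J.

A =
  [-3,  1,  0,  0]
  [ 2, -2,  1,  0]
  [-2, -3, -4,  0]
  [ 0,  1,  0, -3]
J_3(-3) ⊕ J_1(-3)

The characteristic polynomial is
  det(x·I − A) = x^4 + 12*x^3 + 54*x^2 + 108*x + 81 = (x + 3)^4

Eigenvalues and multiplicities (the geometric multiplicity of λ is n − rank(A − λI), which equals the number of Jordan blocks for λ):
  λ = -3: algebraic multiplicity = 4, geometric multiplicity = 2

Determining the block sizes for each eigenvalue:
  λ = -3: with am = 4 and gm = 2, the partition is not yet determined (e.g. several partitions of 4 into 2 parts exist). Let N = A − (-3)·I. Computing rank(N^1) = 2, rank(N^2) = 1, rank(N^3) = 0; the number of blocks of size ≥ j is rank(N^{j−1}) − rank(N^j), giving [2, 1, 1]. So we have 1 block(s) of size 3, 1 block(s) of size 1 → block sizes [3, 1]

Assembling the blocks gives a Jordan form
J =
  [-3,  1,  0,  0]
  [ 0, -3,  1,  0]
  [ 0,  0, -3,  0]
  [ 0,  0,  0, -3]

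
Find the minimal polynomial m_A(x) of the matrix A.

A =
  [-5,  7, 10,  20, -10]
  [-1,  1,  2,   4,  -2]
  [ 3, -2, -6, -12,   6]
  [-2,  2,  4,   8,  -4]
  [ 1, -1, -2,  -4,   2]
x^3

The characteristic polynomial is χ_A(x) = x^5, so the eigenvalues are known. The minimal polynomial is
  m_A(x) = Π_λ (x − λ)^{k_λ}
where k_λ is the size of the *largest* Jordan block for λ (equivalently, the smallest k with (A − λI)^k v = 0 for every generalised eigenvector v of λ).

  λ = 0: largest Jordan block has size 3, contributing (x − 0)^3

So m_A(x) = x^3 = x^3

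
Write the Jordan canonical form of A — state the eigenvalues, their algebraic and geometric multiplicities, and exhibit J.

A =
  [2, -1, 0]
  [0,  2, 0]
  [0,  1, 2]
J_2(2) ⊕ J_1(2)

The characteristic polynomial is
  det(x·I − A) = x^3 - 6*x^2 + 12*x - 8 = (x - 2)^3

Eigenvalues and multiplicities (the geometric multiplicity of λ is n − rank(A − λI), which equals the number of Jordan blocks for λ):
  λ = 2: algebraic multiplicity = 3, geometric multiplicity = 2

Determining the block sizes for each eigenvalue:
  λ = 2: 2 blocks summing to 3 forces exactly one block of size 2 and the rest size 1 → block sizes [2, 1]

Assembling the blocks gives a Jordan form
J =
  [2, 1, 0]
  [0, 2, 0]
  [0, 0, 2]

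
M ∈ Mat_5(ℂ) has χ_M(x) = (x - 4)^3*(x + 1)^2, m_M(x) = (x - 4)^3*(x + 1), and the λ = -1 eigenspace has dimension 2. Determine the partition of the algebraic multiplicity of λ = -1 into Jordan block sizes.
Block sizes for λ = -1: [1, 1]

Step 1 — from the characteristic polynomial, algebraic multiplicity of λ = -1 is 2. From dim ker(M − (-1)·I) = 2, there are exactly 2 Jordan blocks for λ = -1.
Step 2 — from the minimal polynomial, the factor (x + 1) tells us the largest block for λ = -1 has size 1.
Step 3 — with total size 2, 2 blocks, and largest block 1, the block sizes (in nonincreasing order) are [1, 1].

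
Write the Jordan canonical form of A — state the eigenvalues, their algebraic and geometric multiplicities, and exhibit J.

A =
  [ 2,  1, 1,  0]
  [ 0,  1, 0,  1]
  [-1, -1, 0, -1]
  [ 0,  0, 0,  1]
J_2(1) ⊕ J_2(1)

The characteristic polynomial is
  det(x·I − A) = x^4 - 4*x^3 + 6*x^2 - 4*x + 1 = (x - 1)^4

Eigenvalues and multiplicities (the geometric multiplicity of λ is n − rank(A − λI), which equals the number of Jordan blocks for λ):
  λ = 1: algebraic multiplicity = 4, geometric multiplicity = 2

Determining the block sizes for each eigenvalue:
  λ = 1: with am = 4 and gm = 2, the partition is not yet determined (e.g. several partitions of 4 into 2 parts exist). Let N = A − (1)·I. Computing rank(N^1) = 2, rank(N^2) = 0; the number of blocks of size ≥ j is rank(N^{j−1}) − rank(N^j), giving [2, 2]. So we have 2 block(s) of size 2 → block sizes [2, 2]

Assembling the blocks gives a Jordan form
J =
  [1, 1, 0, 0]
  [0, 1, 0, 0]
  [0, 0, 1, 1]
  [0, 0, 0, 1]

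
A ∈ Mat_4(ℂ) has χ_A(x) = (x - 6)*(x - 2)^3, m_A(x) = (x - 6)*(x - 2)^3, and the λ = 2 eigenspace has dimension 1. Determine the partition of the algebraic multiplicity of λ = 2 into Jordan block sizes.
Block sizes for λ = 2: [3]

Step 1 — from the characteristic polynomial, algebraic multiplicity of λ = 2 is 3. From dim ker(A − (2)·I) = 1, there are exactly 1 Jordan blocks for λ = 2.
Step 2 — from the minimal polynomial, the factor (x − 2)^3 tells us the largest block for λ = 2 has size 3.
Step 3 — with total size 3, 1 blocks, and largest block 3, the block sizes (in nonincreasing order) are [3].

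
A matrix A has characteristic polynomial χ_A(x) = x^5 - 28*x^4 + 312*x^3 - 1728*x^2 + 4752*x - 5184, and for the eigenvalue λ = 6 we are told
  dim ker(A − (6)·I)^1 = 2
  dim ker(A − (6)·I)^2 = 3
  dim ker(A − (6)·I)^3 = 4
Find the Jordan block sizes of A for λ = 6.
Block sizes for λ = 6: [3, 1]

From the dimensions of kernels of powers, the number of Jordan blocks of size at least j is d_j − d_{j−1} where d_j = dim ker(N^j) (with d_0 = 0). Computing the differences gives [2, 1, 1].
The number of blocks of size exactly k is (#blocks of size ≥ k) − (#blocks of size ≥ k + 1), so the partition is: 1 block(s) of size 1, 1 block(s) of size 3.
In nonincreasing order the block sizes are [3, 1].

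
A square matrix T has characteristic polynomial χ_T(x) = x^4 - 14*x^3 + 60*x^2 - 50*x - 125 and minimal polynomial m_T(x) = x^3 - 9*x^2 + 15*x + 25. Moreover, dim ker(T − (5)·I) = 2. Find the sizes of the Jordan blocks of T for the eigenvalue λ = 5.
Block sizes for λ = 5: [2, 1]

Step 1 — from the characteristic polynomial, algebraic multiplicity of λ = 5 is 3. From dim ker(T − (5)·I) = 2, there are exactly 2 Jordan blocks for λ = 5.
Step 2 — from the minimal polynomial, the factor (x − 5)^2 tells us the largest block for λ = 5 has size 2.
Step 3 — with total size 3, 2 blocks, and largest block 2, the block sizes (in nonincreasing order) are [2, 1].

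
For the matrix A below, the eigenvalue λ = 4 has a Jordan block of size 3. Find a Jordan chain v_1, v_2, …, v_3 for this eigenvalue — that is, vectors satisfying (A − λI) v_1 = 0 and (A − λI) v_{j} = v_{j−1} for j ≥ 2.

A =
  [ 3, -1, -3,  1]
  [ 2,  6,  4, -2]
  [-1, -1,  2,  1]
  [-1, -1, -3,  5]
A Jordan chain for λ = 4 of length 3:
v_1 = (1, 0, 0, 1)ᵀ
v_2 = (-1, 2, -1, -1)ᵀ
v_3 = (1, 0, 0, 0)ᵀ

Let N = A − (4)·I. We want v_3 with N^3 v_3 = 0 but N^2 v_3 ≠ 0; then v_{j-1} := N · v_j for j = 3, …, 2.

Pick v_3 = (1, 0, 0, 0)ᵀ.
Then v_2 = N · v_3 = (-1, 2, -1, -1)ᵀ.
Then v_1 = N · v_2 = (1, 0, 0, 1)ᵀ.

Sanity check: (A − (4)·I) v_1 = (0, 0, 0, 0)ᵀ = 0. ✓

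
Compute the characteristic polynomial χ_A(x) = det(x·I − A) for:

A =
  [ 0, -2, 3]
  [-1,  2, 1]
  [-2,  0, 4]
x^3 - 6*x^2 + 12*x - 8

Expanding det(x·I − A) (e.g. by cofactor expansion or by noting that A is similar to its Jordan form J, which has the same characteristic polynomial as A) gives
  χ_A(x) = x^3 - 6*x^2 + 12*x - 8
which factors as (x - 2)^3. The eigenvalues (with algebraic multiplicities) are λ = 2 with multiplicity 3.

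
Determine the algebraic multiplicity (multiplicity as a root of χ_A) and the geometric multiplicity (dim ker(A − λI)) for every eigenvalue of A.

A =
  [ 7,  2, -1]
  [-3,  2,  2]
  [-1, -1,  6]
λ = 5: alg = 3, geom = 1

Step 1 — factor the characteristic polynomial to read off the algebraic multiplicities:
  χ_A(x) = (x - 5)^3

Step 2 — compute geometric multiplicities via the rank-nullity identity g(λ) = n − rank(A − λI):
  rank(A − (5)·I) = 2, so dim ker(A − (5)·I) = n − 2 = 1

Summary:
  λ = 5: algebraic multiplicity = 3, geometric multiplicity = 1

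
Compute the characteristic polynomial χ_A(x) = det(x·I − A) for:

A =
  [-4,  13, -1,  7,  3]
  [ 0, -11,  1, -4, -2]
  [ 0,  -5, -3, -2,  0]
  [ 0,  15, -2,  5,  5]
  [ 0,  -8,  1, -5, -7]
x^5 + 20*x^4 + 160*x^3 + 640*x^2 + 1280*x + 1024

Expanding det(x·I − A) (e.g. by cofactor expansion or by noting that A is similar to its Jordan form J, which has the same characteristic polynomial as A) gives
  χ_A(x) = x^5 + 20*x^4 + 160*x^3 + 640*x^2 + 1280*x + 1024
which factors as (x + 4)^5. The eigenvalues (with algebraic multiplicities) are λ = -4 with multiplicity 5.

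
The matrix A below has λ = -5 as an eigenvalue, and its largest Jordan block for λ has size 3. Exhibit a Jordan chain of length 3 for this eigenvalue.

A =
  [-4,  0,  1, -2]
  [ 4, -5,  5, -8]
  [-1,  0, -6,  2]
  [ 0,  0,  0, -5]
A Jordan chain for λ = -5 of length 3:
v_1 = (0, -1, 0, 0)ᵀ
v_2 = (1, 4, -1, 0)ᵀ
v_3 = (1, 0, 0, 0)ᵀ

Let N = A − (-5)·I. We want v_3 with N^3 v_3 = 0 but N^2 v_3 ≠ 0; then v_{j-1} := N · v_j for j = 3, …, 2.

Pick v_3 = (1, 0, 0, 0)ᵀ.
Then v_2 = N · v_3 = (1, 4, -1, 0)ᵀ.
Then v_1 = N · v_2 = (0, -1, 0, 0)ᵀ.

Sanity check: (A − (-5)·I) v_1 = (0, 0, 0, 0)ᵀ = 0. ✓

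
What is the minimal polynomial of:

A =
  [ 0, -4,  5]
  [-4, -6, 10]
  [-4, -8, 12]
x^2 - 4*x + 4

The characteristic polynomial is χ_A(x) = (x - 2)^3, so the eigenvalues are known. The minimal polynomial is
  m_A(x) = Π_λ (x − λ)^{k_λ}
where k_λ is the size of the *largest* Jordan block for λ (equivalently, the smallest k with (A − λI)^k v = 0 for every generalised eigenvector v of λ).

  λ = 2: largest Jordan block has size 2, contributing (x − 2)^2

So m_A(x) = (x - 2)^2 = x^2 - 4*x + 4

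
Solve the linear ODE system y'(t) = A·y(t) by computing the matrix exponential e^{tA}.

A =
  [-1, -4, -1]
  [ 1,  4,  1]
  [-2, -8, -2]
e^{tA} =
  [2 - exp(t), 4 - 4*exp(t), 1 - exp(t)]
  [exp(t) - 1, 4*exp(t) - 3, exp(t) - 1]
  [2 - 2*exp(t), 8 - 8*exp(t), 3 - 2*exp(t)]

Strategy: write A = P · J · P⁻¹ where J is a Jordan canonical form, so e^{tA} = P · e^{tJ} · P⁻¹, and e^{tJ} can be computed block-by-block.

A has Jordan form
J =
  [0, 0, 0]
  [0, 0, 0]
  [0, 0, 1]
(up to reordering of blocks).

Per-block formulas:
  For a 1×1 block at λ = 0: exp(t · [0]) = [e^(0t)].
  For a 1×1 block at λ = 1: exp(t · [1]) = [e^(1t)].

After assembling e^{tJ} and conjugating by P, we get:

e^{tA} =
  [2 - exp(t), 4 - 4*exp(t), 1 - exp(t)]
  [exp(t) - 1, 4*exp(t) - 3, exp(t) - 1]
  [2 - 2*exp(t), 8 - 8*exp(t), 3 - 2*exp(t)]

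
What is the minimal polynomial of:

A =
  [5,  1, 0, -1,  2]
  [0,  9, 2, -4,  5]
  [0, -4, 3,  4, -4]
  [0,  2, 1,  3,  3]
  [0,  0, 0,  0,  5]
x^3 - 15*x^2 + 75*x - 125

The characteristic polynomial is χ_A(x) = (x - 5)^5, so the eigenvalues are known. The minimal polynomial is
  m_A(x) = Π_λ (x − λ)^{k_λ}
where k_λ is the size of the *largest* Jordan block for λ (equivalently, the smallest k with (A − λI)^k v = 0 for every generalised eigenvector v of λ).

  λ = 5: largest Jordan block has size 3, contributing (x − 5)^3

So m_A(x) = (x - 5)^3 = x^3 - 15*x^2 + 75*x - 125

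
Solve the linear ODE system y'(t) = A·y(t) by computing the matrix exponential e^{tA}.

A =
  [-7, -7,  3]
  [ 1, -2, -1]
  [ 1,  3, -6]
e^{tA} =
  [-2*t*exp(-5*t) + exp(-5*t), t^2*exp(-5*t) - 7*t*exp(-5*t), -t^2*exp(-5*t) + 3*t*exp(-5*t)]
  [t*exp(-5*t), -t^2*exp(-5*t)/2 + 3*t*exp(-5*t) + exp(-5*t), t^2*exp(-5*t)/2 - t*exp(-5*t)]
  [t*exp(-5*t), -t^2*exp(-5*t)/2 + 3*t*exp(-5*t), t^2*exp(-5*t)/2 - t*exp(-5*t) + exp(-5*t)]

Strategy: write A = P · J · P⁻¹ where J is a Jordan canonical form, so e^{tA} = P · e^{tJ} · P⁻¹, and e^{tJ} can be computed block-by-block.

A has Jordan form
J =
  [-5,  1,  0]
  [ 0, -5,  1]
  [ 0,  0, -5]
(up to reordering of blocks).

Per-block formulas:
  For a 3×3 Jordan block J_3(-5): exp(t · J_3(-5)) = e^(-5t)·(I + t·N + (t^2/2)·N^2), where N is the 3×3 nilpotent shift.

After assembling e^{tJ} and conjugating by P, we get:

e^{tA} =
  [-2*t*exp(-5*t) + exp(-5*t), t^2*exp(-5*t) - 7*t*exp(-5*t), -t^2*exp(-5*t) + 3*t*exp(-5*t)]
  [t*exp(-5*t), -t^2*exp(-5*t)/2 + 3*t*exp(-5*t) + exp(-5*t), t^2*exp(-5*t)/2 - t*exp(-5*t)]
  [t*exp(-5*t), -t^2*exp(-5*t)/2 + 3*t*exp(-5*t), t^2*exp(-5*t)/2 - t*exp(-5*t) + exp(-5*t)]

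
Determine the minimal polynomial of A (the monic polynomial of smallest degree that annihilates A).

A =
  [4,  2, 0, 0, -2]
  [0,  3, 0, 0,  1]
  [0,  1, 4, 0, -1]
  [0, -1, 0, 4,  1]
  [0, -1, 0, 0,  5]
x^2 - 8*x + 16

The characteristic polynomial is χ_A(x) = (x - 4)^5, so the eigenvalues are known. The minimal polynomial is
  m_A(x) = Π_λ (x − λ)^{k_λ}
where k_λ is the size of the *largest* Jordan block for λ (equivalently, the smallest k with (A − λI)^k v = 0 for every generalised eigenvector v of λ).

  λ = 4: largest Jordan block has size 2, contributing (x − 4)^2

So m_A(x) = (x - 4)^2 = x^2 - 8*x + 16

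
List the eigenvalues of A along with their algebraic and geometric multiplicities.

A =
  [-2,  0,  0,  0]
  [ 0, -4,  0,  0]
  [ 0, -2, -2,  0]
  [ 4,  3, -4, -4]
λ = -4: alg = 2, geom = 1; λ = -2: alg = 2, geom = 2

Step 1 — factor the characteristic polynomial to read off the algebraic multiplicities:
  χ_A(x) = (x + 2)^2*(x + 4)^2

Step 2 — compute geometric multiplicities via the rank-nullity identity g(λ) = n − rank(A − λI):
  rank(A − (-4)·I) = 3, so dim ker(A − (-4)·I) = n − 3 = 1
  rank(A − (-2)·I) = 2, so dim ker(A − (-2)·I) = n − 2 = 2

Summary:
  λ = -4: algebraic multiplicity = 2, geometric multiplicity = 1
  λ = -2: algebraic multiplicity = 2, geometric multiplicity = 2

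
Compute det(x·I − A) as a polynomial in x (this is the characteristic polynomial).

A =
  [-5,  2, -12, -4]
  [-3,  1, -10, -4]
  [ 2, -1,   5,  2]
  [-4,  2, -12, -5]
x^4 + 4*x^3 + 6*x^2 + 4*x + 1

Expanding det(x·I − A) (e.g. by cofactor expansion or by noting that A is similar to its Jordan form J, which has the same characteristic polynomial as A) gives
  χ_A(x) = x^4 + 4*x^3 + 6*x^2 + 4*x + 1
which factors as (x + 1)^4. The eigenvalues (with algebraic multiplicities) are λ = -1 with multiplicity 4.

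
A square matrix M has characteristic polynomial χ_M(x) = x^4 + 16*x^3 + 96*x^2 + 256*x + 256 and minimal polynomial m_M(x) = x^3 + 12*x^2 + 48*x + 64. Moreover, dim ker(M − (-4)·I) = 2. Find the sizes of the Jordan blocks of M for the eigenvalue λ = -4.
Block sizes for λ = -4: [3, 1]

Step 1 — from the characteristic polynomial, algebraic multiplicity of λ = -4 is 4. From dim ker(M − (-4)·I) = 2, there are exactly 2 Jordan blocks for λ = -4.
Step 2 — from the minimal polynomial, the factor (x + 4)^3 tells us the largest block for λ = -4 has size 3.
Step 3 — with total size 4, 2 blocks, and largest block 3, the block sizes (in nonincreasing order) are [3, 1].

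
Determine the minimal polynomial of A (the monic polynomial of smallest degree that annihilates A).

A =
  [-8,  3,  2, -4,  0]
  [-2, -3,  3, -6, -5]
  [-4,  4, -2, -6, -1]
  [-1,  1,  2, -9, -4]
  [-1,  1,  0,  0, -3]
x^3 + 15*x^2 + 75*x + 125

The characteristic polynomial is χ_A(x) = (x + 5)^5, so the eigenvalues are known. The minimal polynomial is
  m_A(x) = Π_λ (x − λ)^{k_λ}
where k_λ is the size of the *largest* Jordan block for λ (equivalently, the smallest k with (A − λI)^k v = 0 for every generalised eigenvector v of λ).

  λ = -5: largest Jordan block has size 3, contributing (x + 5)^3

So m_A(x) = (x + 5)^3 = x^3 + 15*x^2 + 75*x + 125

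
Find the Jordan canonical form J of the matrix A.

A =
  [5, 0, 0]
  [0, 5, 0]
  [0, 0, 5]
J_1(5) ⊕ J_1(5) ⊕ J_1(5)

The characteristic polynomial is
  det(x·I − A) = x^3 - 15*x^2 + 75*x - 125 = (x - 5)^3

Eigenvalues and multiplicities (the geometric multiplicity of λ is n − rank(A − λI), which equals the number of Jordan blocks for λ):
  λ = 5: algebraic multiplicity = 3, geometric multiplicity = 3

Determining the block sizes for each eigenvalue:
  λ = 5: gm = am = 3, so every block has size 1 → block sizes [1, 1, 1]

Assembling the blocks gives a Jordan form
J =
  [5, 0, 0]
  [0, 5, 0]
  [0, 0, 5]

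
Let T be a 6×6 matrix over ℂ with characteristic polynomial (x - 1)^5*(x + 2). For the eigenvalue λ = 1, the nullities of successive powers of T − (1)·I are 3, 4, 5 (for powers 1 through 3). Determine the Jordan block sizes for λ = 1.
Block sizes for λ = 1: [3, 1, 1]

From the dimensions of kernels of powers, the number of Jordan blocks of size at least j is d_j − d_{j−1} where d_j = dim ker(N^j) (with d_0 = 0). Computing the differences gives [3, 1, 1].
The number of blocks of size exactly k is (#blocks of size ≥ k) − (#blocks of size ≥ k + 1), so the partition is: 2 block(s) of size 1, 1 block(s) of size 3.
In nonincreasing order the block sizes are [3, 1, 1].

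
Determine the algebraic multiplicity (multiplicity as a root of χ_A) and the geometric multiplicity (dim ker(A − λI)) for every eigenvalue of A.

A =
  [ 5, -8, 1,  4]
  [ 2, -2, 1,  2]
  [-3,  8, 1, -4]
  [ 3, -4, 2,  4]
λ = 2: alg = 4, geom = 2

Step 1 — factor the characteristic polynomial to read off the algebraic multiplicities:
  χ_A(x) = (x - 2)^4

Step 2 — compute geometric multiplicities via the rank-nullity identity g(λ) = n − rank(A − λI):
  rank(A − (2)·I) = 2, so dim ker(A − (2)·I) = n − 2 = 2

Summary:
  λ = 2: algebraic multiplicity = 4, geometric multiplicity = 2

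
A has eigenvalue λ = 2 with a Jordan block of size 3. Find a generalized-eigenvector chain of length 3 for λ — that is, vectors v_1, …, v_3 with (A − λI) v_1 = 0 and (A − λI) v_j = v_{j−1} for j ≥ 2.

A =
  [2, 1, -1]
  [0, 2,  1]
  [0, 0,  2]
A Jordan chain for λ = 2 of length 3:
v_1 = (1, 0, 0)ᵀ
v_2 = (-1, 1, 0)ᵀ
v_3 = (0, 0, 1)ᵀ

Let N = A − (2)·I. We want v_3 with N^3 v_3 = 0 but N^2 v_3 ≠ 0; then v_{j-1} := N · v_j for j = 3, …, 2.

Pick v_3 = (0, 0, 1)ᵀ.
Then v_2 = N · v_3 = (-1, 1, 0)ᵀ.
Then v_1 = N · v_2 = (1, 0, 0)ᵀ.

Sanity check: (A − (2)·I) v_1 = (0, 0, 0)ᵀ = 0. ✓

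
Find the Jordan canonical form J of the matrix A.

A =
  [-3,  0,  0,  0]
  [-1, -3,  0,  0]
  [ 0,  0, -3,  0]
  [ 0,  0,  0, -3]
J_2(-3) ⊕ J_1(-3) ⊕ J_1(-3)

The characteristic polynomial is
  det(x·I − A) = x^4 + 12*x^3 + 54*x^2 + 108*x + 81 = (x + 3)^4

Eigenvalues and multiplicities (the geometric multiplicity of λ is n − rank(A − λI), which equals the number of Jordan blocks for λ):
  λ = -3: algebraic multiplicity = 4, geometric multiplicity = 3

Determining the block sizes for each eigenvalue:
  λ = -3: 3 blocks summing to 4 forces exactly one block of size 2 and the rest size 1 → block sizes [2, 1, 1]

Assembling the blocks gives a Jordan form
J =
  [-3,  1,  0,  0]
  [ 0, -3,  0,  0]
  [ 0,  0, -3,  0]
  [ 0,  0,  0, -3]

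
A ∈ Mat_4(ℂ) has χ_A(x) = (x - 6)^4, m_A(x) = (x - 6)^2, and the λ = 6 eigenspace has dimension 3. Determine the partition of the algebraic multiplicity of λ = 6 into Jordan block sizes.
Block sizes for λ = 6: [2, 1, 1]

Step 1 — from the characteristic polynomial, algebraic multiplicity of λ = 6 is 4. From dim ker(A − (6)·I) = 3, there are exactly 3 Jordan blocks for λ = 6.
Step 2 — from the minimal polynomial, the factor (x − 6)^2 tells us the largest block for λ = 6 has size 2.
Step 3 — with total size 4, 3 blocks, and largest block 2, the block sizes (in nonincreasing order) are [2, 1, 1].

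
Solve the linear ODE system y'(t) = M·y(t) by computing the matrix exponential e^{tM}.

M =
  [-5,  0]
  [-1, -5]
e^{tM} =
  [exp(-5*t), 0]
  [-t*exp(-5*t), exp(-5*t)]

Strategy: write M = P · J · P⁻¹ where J is a Jordan canonical form, so e^{tM} = P · e^{tJ} · P⁻¹, and e^{tJ} can be computed block-by-block.

M has Jordan form
J =
  [-5,  1]
  [ 0, -5]
(up to reordering of blocks).

Per-block formulas:
  For a 2×2 Jordan block J_2(-5): exp(t · J_2(-5)) = e^(-5t)·(I + t·N), where N is the 2×2 nilpotent shift.

After assembling e^{tJ} and conjugating by P, we get:

e^{tM} =
  [exp(-5*t), 0]
  [-t*exp(-5*t), exp(-5*t)]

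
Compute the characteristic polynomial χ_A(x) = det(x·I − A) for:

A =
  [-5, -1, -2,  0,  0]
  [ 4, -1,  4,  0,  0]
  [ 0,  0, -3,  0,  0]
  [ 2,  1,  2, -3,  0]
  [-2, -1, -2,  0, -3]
x^5 + 15*x^4 + 90*x^3 + 270*x^2 + 405*x + 243

Expanding det(x·I − A) (e.g. by cofactor expansion or by noting that A is similar to its Jordan form J, which has the same characteristic polynomial as A) gives
  χ_A(x) = x^5 + 15*x^4 + 90*x^3 + 270*x^2 + 405*x + 243
which factors as (x + 3)^5. The eigenvalues (with algebraic multiplicities) are λ = -3 with multiplicity 5.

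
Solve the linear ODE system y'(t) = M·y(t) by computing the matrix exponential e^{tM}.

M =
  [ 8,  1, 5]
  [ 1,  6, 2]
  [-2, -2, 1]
e^{tM} =
  [3*t*exp(5*t) + exp(5*t), -3*t^2*exp(5*t) + t*exp(5*t), -3*t^2*exp(5*t)/2 + 5*t*exp(5*t)]
  [t*exp(5*t), -t^2*exp(5*t) + t*exp(5*t) + exp(5*t), -t^2*exp(5*t)/2 + 2*t*exp(5*t)]
  [-2*t*exp(5*t), 2*t^2*exp(5*t) - 2*t*exp(5*t), t^2*exp(5*t) - 4*t*exp(5*t) + exp(5*t)]

Strategy: write M = P · J · P⁻¹ where J is a Jordan canonical form, so e^{tM} = P · e^{tJ} · P⁻¹, and e^{tJ} can be computed block-by-block.

M has Jordan form
J =
  [5, 1, 0]
  [0, 5, 1]
  [0, 0, 5]
(up to reordering of blocks).

Per-block formulas:
  For a 3×3 Jordan block J_3(5): exp(t · J_3(5)) = e^(5t)·(I + t·N + (t^2/2)·N^2), where N is the 3×3 nilpotent shift.

After assembling e^{tJ} and conjugating by P, we get:

e^{tM} =
  [3*t*exp(5*t) + exp(5*t), -3*t^2*exp(5*t) + t*exp(5*t), -3*t^2*exp(5*t)/2 + 5*t*exp(5*t)]
  [t*exp(5*t), -t^2*exp(5*t) + t*exp(5*t) + exp(5*t), -t^2*exp(5*t)/2 + 2*t*exp(5*t)]
  [-2*t*exp(5*t), 2*t^2*exp(5*t) - 2*t*exp(5*t), t^2*exp(5*t) - 4*t*exp(5*t) + exp(5*t)]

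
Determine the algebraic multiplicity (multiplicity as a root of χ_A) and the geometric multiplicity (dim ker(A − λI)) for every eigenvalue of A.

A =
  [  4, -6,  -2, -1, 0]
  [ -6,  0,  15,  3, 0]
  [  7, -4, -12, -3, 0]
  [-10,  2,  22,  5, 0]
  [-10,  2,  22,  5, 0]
λ = -3: alg = 1, geom = 1; λ = 0: alg = 4, geom = 2

Step 1 — factor the characteristic polynomial to read off the algebraic multiplicities:
  χ_A(x) = x^4*(x + 3)

Step 2 — compute geometric multiplicities via the rank-nullity identity g(λ) = n − rank(A − λI):
  rank(A − (-3)·I) = 4, so dim ker(A − (-3)·I) = n − 4 = 1
  rank(A − (0)·I) = 3, so dim ker(A − (0)·I) = n − 3 = 2

Summary:
  λ = -3: algebraic multiplicity = 1, geometric multiplicity = 1
  λ = 0: algebraic multiplicity = 4, geometric multiplicity = 2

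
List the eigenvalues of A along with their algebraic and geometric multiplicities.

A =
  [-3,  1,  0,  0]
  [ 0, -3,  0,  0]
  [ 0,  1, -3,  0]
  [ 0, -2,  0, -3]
λ = -3: alg = 4, geom = 3

Step 1 — factor the characteristic polynomial to read off the algebraic multiplicities:
  χ_A(x) = (x + 3)^4

Step 2 — compute geometric multiplicities via the rank-nullity identity g(λ) = n − rank(A − λI):
  rank(A − (-3)·I) = 1, so dim ker(A − (-3)·I) = n − 1 = 3

Summary:
  λ = -3: algebraic multiplicity = 4, geometric multiplicity = 3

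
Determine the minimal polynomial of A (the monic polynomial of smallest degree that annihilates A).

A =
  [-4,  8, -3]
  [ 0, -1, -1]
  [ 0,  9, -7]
x^3 + 12*x^2 + 48*x + 64

The characteristic polynomial is χ_A(x) = (x + 4)^3, so the eigenvalues are known. The minimal polynomial is
  m_A(x) = Π_λ (x − λ)^{k_λ}
where k_λ is the size of the *largest* Jordan block for λ (equivalently, the smallest k with (A − λI)^k v = 0 for every generalised eigenvector v of λ).

  λ = -4: largest Jordan block has size 3, contributing (x + 4)^3

So m_A(x) = (x + 4)^3 = x^3 + 12*x^2 + 48*x + 64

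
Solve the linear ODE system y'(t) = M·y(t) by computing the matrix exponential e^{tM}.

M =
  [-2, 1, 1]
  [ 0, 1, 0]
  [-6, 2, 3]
e^{tM} =
  [3 - 2*exp(t), exp(t) - 1, exp(t) - 1]
  [0, exp(t), 0]
  [6 - 6*exp(t), 2*exp(t) - 2, 3*exp(t) - 2]

Strategy: write M = P · J · P⁻¹ where J is a Jordan canonical form, so e^{tM} = P · e^{tJ} · P⁻¹, and e^{tJ} can be computed block-by-block.

M has Jordan form
J =
  [0, 0, 0]
  [0, 1, 0]
  [0, 0, 1]
(up to reordering of blocks).

Per-block formulas:
  For a 1×1 block at λ = 1: exp(t · [1]) = [e^(1t)].
  For a 1×1 block at λ = 0: exp(t · [0]) = [e^(0t)].

After assembling e^{tJ} and conjugating by P, we get:

e^{tM} =
  [3 - 2*exp(t), exp(t) - 1, exp(t) - 1]
  [0, exp(t), 0]
  [6 - 6*exp(t), 2*exp(t) - 2, 3*exp(t) - 2]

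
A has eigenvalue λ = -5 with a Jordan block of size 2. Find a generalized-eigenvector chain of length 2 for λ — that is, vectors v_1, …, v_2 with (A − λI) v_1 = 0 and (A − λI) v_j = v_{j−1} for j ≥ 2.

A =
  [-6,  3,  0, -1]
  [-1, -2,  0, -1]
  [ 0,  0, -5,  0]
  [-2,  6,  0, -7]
A Jordan chain for λ = -5 of length 2:
v_1 = (-1, -1, 0, -2)ᵀ
v_2 = (1, 0, 0, 0)ᵀ

Let N = A − (-5)·I. We want v_2 with N^2 v_2 = 0 but N^1 v_2 ≠ 0; then v_{j-1} := N · v_j for j = 2, …, 2.

Pick v_2 = (1, 0, 0, 0)ᵀ.
Then v_1 = N · v_2 = (-1, -1, 0, -2)ᵀ.

Sanity check: (A − (-5)·I) v_1 = (0, 0, 0, 0)ᵀ = 0. ✓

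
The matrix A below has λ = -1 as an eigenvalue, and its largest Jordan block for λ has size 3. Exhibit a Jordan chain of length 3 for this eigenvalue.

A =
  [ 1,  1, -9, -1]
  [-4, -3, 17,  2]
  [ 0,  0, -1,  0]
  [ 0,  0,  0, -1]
A Jordan chain for λ = -1 of length 3:
v_1 = (-1, 2, 0, 0)ᵀ
v_2 = (-9, 17, 0, 0)ᵀ
v_3 = (0, 0, 1, 0)ᵀ

Let N = A − (-1)·I. We want v_3 with N^3 v_3 = 0 but N^2 v_3 ≠ 0; then v_{j-1} := N · v_j for j = 3, …, 2.

Pick v_3 = (0, 0, 1, 0)ᵀ.
Then v_2 = N · v_3 = (-9, 17, 0, 0)ᵀ.
Then v_1 = N · v_2 = (-1, 2, 0, 0)ᵀ.

Sanity check: (A − (-1)·I) v_1 = (0, 0, 0, 0)ᵀ = 0. ✓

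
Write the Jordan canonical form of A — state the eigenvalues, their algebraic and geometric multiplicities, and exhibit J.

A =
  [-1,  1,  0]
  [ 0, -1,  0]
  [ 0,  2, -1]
J_2(-1) ⊕ J_1(-1)

The characteristic polynomial is
  det(x·I − A) = x^3 + 3*x^2 + 3*x + 1 = (x + 1)^3

Eigenvalues and multiplicities (the geometric multiplicity of λ is n − rank(A − λI), which equals the number of Jordan blocks for λ):
  λ = -1: algebraic multiplicity = 3, geometric multiplicity = 2

Determining the block sizes for each eigenvalue:
  λ = -1: 2 blocks summing to 3 forces exactly one block of size 2 and the rest size 1 → block sizes [2, 1]

Assembling the blocks gives a Jordan form
J =
  [-1,  1,  0]
  [ 0, -1,  0]
  [ 0,  0, -1]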